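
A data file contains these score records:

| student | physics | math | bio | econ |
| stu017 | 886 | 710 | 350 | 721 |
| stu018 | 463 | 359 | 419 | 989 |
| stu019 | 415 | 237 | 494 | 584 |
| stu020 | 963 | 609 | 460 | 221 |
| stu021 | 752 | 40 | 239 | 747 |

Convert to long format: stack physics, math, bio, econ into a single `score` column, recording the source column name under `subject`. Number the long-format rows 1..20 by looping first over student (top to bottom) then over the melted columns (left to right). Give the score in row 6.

20 rows total (5 × 4). Row 6: index ⌊(6-1)/4⌋ = 1 into student → stu018; (6-1) mod 4 = 1 into the melted columns → math.
So row 6 is (stu018, math, 359); score = 359.

359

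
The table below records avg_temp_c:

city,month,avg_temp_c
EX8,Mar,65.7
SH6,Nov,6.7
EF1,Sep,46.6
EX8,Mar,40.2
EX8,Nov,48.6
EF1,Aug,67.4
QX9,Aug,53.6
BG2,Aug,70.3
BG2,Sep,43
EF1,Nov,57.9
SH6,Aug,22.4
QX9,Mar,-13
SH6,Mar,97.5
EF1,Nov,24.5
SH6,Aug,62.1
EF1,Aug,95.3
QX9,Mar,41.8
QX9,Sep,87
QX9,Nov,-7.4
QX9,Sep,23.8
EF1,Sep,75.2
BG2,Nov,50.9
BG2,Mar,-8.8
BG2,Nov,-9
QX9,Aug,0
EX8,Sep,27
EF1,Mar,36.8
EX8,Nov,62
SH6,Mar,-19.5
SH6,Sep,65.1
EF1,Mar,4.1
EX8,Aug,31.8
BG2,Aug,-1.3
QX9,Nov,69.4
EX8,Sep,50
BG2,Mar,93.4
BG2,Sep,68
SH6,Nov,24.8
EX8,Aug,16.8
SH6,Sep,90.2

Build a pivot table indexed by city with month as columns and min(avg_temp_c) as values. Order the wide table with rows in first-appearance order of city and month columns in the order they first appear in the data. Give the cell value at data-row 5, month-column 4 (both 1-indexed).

-1.3

With rows in first-appearance order of city, row 5 is city=BG2. month columns in first-appearance order: Mar, Nov, Sep, Aug; column 4 is Aug.
Long rows with city=BG2, month=Aug: min(70.3, -1.3) = -1.3.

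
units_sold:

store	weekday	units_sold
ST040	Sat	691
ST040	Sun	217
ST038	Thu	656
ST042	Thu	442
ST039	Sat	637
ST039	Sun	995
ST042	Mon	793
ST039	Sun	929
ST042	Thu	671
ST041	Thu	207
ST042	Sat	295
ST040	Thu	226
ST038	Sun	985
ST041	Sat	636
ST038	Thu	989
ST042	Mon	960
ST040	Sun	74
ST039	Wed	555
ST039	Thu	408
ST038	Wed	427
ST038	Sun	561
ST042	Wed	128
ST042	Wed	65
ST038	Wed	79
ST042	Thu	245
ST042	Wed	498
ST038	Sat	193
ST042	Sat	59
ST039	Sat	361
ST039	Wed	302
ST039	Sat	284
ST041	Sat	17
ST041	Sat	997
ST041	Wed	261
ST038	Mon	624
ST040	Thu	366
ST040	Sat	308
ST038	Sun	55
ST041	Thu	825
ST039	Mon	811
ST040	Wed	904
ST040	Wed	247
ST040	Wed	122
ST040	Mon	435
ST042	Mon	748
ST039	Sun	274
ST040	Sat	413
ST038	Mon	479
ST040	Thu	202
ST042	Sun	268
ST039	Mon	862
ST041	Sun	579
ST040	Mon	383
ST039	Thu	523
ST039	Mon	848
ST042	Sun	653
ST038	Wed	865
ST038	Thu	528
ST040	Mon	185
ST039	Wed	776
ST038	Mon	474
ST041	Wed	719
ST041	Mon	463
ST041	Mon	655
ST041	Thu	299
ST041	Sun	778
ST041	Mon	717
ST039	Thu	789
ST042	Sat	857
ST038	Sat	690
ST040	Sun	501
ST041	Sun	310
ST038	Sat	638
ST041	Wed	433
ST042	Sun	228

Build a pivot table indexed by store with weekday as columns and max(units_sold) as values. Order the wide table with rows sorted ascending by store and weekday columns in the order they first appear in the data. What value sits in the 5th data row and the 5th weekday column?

With rows sorted ascending by store, row 5 is store=ST042. weekday columns in first-appearance order: Sat, Sun, Thu, Mon, Wed; column 5 is Wed.
Long rows with store=ST042, weekday=Wed: max(128, 65, 498) = 498.

498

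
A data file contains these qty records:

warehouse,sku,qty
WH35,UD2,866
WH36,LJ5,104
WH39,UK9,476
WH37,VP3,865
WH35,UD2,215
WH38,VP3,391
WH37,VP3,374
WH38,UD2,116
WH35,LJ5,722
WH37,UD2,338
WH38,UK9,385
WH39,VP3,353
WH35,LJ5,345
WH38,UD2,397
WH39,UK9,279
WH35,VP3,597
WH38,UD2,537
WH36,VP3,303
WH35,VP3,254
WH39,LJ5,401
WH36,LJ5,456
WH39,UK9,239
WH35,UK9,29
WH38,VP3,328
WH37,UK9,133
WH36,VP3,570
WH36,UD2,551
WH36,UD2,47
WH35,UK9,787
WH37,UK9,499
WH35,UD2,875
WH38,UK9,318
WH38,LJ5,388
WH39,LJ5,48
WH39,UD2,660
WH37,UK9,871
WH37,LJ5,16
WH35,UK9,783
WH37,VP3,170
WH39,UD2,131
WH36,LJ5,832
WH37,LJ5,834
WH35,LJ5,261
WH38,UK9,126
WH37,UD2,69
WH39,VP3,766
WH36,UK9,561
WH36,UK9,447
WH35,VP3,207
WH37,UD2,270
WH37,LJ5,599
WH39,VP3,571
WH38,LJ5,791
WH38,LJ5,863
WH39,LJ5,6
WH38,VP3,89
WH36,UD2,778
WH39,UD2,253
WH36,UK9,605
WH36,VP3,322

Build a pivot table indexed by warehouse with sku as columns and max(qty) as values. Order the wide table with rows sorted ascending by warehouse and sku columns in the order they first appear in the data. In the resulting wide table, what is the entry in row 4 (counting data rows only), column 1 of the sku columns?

537

With rows sorted ascending by warehouse, row 4 is warehouse=WH38. sku columns in first-appearance order: UD2, LJ5, UK9, VP3; column 1 is UD2.
Long rows with warehouse=WH38, sku=UD2: max(116, 397, 537) = 537.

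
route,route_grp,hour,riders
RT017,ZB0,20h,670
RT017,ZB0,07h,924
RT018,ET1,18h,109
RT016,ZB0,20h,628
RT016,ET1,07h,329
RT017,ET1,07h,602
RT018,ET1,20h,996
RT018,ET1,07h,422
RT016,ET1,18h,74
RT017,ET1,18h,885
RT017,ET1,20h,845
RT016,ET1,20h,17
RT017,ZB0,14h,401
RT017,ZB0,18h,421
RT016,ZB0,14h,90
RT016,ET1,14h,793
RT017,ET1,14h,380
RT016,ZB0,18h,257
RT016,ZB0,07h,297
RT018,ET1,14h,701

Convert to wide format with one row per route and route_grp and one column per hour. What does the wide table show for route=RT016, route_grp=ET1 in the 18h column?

Wide layout: rows indexed by route and route_grp, columns are the 4 distinct hour values (20h, 07h, 18h, 14h).
Cell (route=RT016, route_grp=ET1, hour=18h) draws from the long row where route=RT016, route_grp=ET1 and hour=18h, which has riders=74.

74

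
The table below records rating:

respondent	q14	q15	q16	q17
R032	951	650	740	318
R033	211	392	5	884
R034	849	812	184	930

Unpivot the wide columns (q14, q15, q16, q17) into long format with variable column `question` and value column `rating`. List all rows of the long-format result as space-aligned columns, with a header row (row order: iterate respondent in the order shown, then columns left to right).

respondent  question  rating
R032        q14       951   
R032        q15       650   
R032        q16       740   
R032        q17       318   
R033        q14       211   
R033        q15       392   
R033        q16       5     
R033        q17       884   
R034        q14       849   
R034        q15       812   
R034        q16       184   
R034        q17       930   

Each (respondent, column) pair becomes one row: 3 × 4 = 12 rows.
For example, (R032, q14) → rating=951.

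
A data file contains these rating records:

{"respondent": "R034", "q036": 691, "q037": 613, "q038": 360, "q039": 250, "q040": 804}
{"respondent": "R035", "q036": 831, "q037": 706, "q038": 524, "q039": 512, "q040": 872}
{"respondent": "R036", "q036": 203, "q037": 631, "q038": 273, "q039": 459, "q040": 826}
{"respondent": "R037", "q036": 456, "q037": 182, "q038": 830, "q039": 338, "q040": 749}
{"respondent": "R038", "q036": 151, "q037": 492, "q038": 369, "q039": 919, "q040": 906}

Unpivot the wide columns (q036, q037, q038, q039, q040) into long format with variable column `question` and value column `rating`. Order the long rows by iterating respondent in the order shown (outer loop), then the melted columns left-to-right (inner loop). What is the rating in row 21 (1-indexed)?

25 rows total (5 × 5). Row 21: index ⌊(21-1)/5⌋ = 4 into respondent → R038; (21-1) mod 5 = 0 into the melted columns → q036.
So row 21 is (R038, q036, 151); rating = 151.

151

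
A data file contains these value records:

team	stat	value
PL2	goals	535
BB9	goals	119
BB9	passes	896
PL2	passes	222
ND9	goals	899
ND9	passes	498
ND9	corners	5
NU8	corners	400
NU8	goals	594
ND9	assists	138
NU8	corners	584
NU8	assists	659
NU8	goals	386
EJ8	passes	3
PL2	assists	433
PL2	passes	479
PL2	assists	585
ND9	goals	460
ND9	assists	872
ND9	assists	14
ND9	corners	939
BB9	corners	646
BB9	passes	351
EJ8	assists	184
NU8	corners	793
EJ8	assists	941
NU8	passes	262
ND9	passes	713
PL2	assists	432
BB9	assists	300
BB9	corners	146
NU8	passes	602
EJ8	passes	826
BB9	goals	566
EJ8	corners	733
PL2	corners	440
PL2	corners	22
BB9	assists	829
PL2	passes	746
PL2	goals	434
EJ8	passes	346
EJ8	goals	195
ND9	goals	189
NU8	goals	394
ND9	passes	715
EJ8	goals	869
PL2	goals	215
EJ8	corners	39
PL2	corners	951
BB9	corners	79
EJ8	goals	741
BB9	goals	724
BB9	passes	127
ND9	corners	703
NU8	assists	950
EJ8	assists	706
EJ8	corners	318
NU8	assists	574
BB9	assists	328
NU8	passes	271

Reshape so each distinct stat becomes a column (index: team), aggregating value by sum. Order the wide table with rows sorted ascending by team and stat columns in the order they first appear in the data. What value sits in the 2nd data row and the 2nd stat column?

1175

With rows sorted ascending by team, row 2 is team=EJ8. stat columns in first-appearance order: goals, passes, corners, assists; column 2 is passes.
Long rows with team=EJ8, stat=passes: 3 + 826 + 346 = 1175.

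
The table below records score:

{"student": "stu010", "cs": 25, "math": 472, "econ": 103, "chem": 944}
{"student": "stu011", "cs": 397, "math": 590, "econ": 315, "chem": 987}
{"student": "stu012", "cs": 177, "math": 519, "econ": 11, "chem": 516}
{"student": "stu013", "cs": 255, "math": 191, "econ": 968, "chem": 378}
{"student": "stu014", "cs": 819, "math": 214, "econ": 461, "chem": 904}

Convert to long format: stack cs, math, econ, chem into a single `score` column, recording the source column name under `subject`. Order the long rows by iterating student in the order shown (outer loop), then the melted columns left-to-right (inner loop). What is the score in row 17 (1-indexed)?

819

20 rows total (5 × 4). Row 17: index ⌊(17-1)/4⌋ = 4 into student → stu014; (17-1) mod 4 = 0 into the melted columns → cs.
So row 17 is (stu014, cs, 819); score = 819.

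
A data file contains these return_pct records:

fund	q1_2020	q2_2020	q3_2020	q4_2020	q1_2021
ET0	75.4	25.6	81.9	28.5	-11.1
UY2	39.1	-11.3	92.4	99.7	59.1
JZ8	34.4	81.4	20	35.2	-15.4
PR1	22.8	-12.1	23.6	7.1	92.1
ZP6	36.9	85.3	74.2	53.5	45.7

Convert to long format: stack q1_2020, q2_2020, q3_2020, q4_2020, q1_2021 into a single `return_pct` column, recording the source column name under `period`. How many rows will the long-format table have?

25

5 fund values × 5 melted columns = 25 rows.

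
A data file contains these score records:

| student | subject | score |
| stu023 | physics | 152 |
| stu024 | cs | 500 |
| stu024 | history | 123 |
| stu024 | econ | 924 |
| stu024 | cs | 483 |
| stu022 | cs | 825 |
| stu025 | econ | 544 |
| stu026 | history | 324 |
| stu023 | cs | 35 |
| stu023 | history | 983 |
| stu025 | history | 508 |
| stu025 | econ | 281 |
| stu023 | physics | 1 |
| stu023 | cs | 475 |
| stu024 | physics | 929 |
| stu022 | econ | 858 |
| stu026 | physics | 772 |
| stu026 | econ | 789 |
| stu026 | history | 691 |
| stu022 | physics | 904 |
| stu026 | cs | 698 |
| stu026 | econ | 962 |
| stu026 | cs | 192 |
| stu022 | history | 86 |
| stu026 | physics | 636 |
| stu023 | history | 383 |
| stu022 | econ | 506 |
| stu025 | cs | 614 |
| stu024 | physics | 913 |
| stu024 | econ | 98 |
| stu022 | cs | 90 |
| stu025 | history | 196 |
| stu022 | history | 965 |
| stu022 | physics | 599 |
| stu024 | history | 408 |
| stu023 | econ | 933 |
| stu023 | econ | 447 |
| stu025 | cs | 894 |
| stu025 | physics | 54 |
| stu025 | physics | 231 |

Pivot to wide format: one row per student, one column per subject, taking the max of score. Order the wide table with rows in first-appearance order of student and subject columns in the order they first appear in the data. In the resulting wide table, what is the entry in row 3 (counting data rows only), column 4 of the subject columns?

858

With rows in first-appearance order of student, row 3 is student=stu022. subject columns in first-appearance order: physics, cs, history, econ; column 4 is econ.
Long rows with student=stu022, subject=econ: max(858, 506) = 858.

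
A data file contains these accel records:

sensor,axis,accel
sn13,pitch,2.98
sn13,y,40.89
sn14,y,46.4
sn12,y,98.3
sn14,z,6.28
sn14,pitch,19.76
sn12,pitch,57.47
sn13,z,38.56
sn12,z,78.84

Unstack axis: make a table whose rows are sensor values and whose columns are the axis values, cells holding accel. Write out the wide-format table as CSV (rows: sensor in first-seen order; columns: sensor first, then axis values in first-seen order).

Columns: sensor plus the 3 distinct axis values (pitch, y, z).
For example, row sn13 column pitch takes accel=2.98 from the long row (sn13, pitch).

sensor,pitch,y,z
sn13,2.98,40.89,38.56
sn14,19.76,46.4,6.28
sn12,57.47,98.3,78.84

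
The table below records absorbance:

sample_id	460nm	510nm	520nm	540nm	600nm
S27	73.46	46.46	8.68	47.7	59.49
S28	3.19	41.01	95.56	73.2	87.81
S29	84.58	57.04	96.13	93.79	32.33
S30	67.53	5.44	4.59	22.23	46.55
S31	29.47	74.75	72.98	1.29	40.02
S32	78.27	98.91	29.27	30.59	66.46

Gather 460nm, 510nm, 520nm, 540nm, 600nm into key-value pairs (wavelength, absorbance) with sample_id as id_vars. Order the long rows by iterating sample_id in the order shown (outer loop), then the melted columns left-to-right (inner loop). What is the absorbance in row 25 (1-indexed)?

30 rows total (6 × 5). Row 25: index ⌊(25-1)/5⌋ = 4 into sample_id → S31; (25-1) mod 5 = 4 into the melted columns → 600nm.
So row 25 is (S31, 600nm, 40.02); absorbance = 40.02.

40.02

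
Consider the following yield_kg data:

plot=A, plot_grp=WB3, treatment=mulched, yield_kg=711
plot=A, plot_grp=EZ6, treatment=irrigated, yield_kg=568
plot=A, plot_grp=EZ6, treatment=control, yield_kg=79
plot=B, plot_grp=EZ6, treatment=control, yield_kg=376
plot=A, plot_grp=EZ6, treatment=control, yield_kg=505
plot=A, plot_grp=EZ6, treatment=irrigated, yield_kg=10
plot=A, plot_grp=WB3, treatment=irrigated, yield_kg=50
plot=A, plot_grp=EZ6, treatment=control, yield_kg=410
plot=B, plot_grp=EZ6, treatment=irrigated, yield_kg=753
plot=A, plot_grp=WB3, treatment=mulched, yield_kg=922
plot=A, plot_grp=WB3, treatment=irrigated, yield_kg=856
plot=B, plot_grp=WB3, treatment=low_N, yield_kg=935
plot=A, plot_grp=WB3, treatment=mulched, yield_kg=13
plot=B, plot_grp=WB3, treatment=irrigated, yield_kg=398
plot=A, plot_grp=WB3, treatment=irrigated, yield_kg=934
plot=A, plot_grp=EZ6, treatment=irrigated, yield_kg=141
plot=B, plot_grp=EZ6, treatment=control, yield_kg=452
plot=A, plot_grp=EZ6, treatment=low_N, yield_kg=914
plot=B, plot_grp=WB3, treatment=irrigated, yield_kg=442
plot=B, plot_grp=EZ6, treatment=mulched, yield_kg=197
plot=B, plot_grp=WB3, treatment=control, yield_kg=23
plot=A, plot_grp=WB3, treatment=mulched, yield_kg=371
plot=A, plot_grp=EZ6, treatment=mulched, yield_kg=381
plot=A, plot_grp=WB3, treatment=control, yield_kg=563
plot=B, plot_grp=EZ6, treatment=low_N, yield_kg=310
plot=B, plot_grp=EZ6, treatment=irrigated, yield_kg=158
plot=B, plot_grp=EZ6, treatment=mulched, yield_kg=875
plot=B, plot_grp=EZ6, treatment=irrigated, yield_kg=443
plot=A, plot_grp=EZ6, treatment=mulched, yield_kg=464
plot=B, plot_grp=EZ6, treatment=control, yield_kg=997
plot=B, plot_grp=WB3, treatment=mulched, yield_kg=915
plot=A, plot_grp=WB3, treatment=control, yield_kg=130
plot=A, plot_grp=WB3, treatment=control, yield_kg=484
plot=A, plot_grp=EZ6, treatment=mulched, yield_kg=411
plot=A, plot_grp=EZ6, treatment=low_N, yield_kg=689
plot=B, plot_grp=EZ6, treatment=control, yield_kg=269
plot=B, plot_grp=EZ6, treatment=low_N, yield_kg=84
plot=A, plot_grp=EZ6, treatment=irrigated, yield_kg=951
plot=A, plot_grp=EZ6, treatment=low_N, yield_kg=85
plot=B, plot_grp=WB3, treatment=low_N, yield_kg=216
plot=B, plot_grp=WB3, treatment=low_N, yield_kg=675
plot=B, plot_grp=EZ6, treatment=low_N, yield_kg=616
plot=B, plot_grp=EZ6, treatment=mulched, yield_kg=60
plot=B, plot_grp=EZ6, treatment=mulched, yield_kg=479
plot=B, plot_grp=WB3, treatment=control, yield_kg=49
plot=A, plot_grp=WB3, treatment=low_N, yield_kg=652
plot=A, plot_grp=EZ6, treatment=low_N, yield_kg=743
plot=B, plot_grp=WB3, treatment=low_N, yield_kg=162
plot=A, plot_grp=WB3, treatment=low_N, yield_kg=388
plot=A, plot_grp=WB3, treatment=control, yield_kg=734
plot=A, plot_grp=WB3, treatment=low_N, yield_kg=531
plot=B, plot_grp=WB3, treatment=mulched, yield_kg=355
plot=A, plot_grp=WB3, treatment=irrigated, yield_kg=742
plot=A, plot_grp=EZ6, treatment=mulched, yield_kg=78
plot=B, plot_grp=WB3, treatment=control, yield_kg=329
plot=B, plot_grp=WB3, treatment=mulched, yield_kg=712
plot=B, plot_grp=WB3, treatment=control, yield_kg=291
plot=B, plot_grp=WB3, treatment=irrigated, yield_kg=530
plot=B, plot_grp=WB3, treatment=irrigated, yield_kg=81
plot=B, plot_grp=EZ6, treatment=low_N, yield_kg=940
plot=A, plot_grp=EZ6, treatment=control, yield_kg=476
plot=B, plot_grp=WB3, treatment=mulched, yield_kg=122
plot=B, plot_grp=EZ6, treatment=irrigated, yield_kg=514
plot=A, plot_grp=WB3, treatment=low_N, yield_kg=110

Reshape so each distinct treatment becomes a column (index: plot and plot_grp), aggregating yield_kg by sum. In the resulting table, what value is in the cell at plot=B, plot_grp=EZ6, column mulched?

Rows with plot=B, plot_grp=EZ6 and treatment=mulched: yield_kg values are 197, 875, 60, 479.
197 + 875 + 60 + 479 = 1611.

1611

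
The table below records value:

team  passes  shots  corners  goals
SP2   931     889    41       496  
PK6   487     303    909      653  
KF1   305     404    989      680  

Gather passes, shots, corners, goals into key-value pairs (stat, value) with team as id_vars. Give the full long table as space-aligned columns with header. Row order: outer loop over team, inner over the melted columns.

team  stat     value
SP2   passes   931  
SP2   shots    889  
SP2   corners  41   
SP2   goals    496  
PK6   passes   487  
PK6   shots    303  
PK6   corners  909  
PK6   goals    653  
KF1   passes   305  
KF1   shots    404  
KF1   corners  989  
KF1   goals    680  

Each (team, column) pair becomes one row: 3 × 4 = 12 rows.
For example, (SP2, passes) → value=931.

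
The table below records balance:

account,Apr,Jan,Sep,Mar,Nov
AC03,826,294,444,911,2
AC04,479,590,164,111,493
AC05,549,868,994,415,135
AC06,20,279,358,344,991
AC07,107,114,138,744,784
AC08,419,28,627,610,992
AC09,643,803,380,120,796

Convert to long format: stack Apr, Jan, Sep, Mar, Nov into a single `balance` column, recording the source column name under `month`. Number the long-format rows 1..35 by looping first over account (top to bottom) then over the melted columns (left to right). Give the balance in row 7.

590

35 rows total (7 × 5). Row 7: index ⌊(7-1)/5⌋ = 1 into account → AC04; (7-1) mod 5 = 1 into the melted columns → Jan.
So row 7 is (AC04, Jan, 590); balance = 590.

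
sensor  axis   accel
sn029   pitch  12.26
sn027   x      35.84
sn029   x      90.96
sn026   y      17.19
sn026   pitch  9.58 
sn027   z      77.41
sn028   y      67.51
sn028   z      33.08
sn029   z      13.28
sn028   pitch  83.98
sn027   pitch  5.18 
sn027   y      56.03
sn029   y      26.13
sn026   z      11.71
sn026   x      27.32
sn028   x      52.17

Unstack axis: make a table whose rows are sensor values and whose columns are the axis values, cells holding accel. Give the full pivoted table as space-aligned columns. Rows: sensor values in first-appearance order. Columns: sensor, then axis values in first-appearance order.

Columns: sensor plus the 4 distinct axis values (pitch, x, y, z).
For example, row sn029 column pitch takes accel=12.26 from the long row (sn029, pitch).

sensor  pitch  x      y      z    
sn029   12.26  90.96  26.13  13.28
sn027   5.18   35.84  56.03  77.41
sn026   9.58   27.32  17.19  11.71
sn028   83.98  52.17  67.51  33.08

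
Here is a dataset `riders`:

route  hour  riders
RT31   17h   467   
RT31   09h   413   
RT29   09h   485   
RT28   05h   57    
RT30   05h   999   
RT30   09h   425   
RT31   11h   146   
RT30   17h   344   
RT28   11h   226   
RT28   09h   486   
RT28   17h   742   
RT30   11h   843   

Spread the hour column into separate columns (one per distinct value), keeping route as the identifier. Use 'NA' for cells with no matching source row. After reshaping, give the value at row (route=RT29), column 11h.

No long-format row has route=RT29 and hour=11h, so the cell is NA.

NA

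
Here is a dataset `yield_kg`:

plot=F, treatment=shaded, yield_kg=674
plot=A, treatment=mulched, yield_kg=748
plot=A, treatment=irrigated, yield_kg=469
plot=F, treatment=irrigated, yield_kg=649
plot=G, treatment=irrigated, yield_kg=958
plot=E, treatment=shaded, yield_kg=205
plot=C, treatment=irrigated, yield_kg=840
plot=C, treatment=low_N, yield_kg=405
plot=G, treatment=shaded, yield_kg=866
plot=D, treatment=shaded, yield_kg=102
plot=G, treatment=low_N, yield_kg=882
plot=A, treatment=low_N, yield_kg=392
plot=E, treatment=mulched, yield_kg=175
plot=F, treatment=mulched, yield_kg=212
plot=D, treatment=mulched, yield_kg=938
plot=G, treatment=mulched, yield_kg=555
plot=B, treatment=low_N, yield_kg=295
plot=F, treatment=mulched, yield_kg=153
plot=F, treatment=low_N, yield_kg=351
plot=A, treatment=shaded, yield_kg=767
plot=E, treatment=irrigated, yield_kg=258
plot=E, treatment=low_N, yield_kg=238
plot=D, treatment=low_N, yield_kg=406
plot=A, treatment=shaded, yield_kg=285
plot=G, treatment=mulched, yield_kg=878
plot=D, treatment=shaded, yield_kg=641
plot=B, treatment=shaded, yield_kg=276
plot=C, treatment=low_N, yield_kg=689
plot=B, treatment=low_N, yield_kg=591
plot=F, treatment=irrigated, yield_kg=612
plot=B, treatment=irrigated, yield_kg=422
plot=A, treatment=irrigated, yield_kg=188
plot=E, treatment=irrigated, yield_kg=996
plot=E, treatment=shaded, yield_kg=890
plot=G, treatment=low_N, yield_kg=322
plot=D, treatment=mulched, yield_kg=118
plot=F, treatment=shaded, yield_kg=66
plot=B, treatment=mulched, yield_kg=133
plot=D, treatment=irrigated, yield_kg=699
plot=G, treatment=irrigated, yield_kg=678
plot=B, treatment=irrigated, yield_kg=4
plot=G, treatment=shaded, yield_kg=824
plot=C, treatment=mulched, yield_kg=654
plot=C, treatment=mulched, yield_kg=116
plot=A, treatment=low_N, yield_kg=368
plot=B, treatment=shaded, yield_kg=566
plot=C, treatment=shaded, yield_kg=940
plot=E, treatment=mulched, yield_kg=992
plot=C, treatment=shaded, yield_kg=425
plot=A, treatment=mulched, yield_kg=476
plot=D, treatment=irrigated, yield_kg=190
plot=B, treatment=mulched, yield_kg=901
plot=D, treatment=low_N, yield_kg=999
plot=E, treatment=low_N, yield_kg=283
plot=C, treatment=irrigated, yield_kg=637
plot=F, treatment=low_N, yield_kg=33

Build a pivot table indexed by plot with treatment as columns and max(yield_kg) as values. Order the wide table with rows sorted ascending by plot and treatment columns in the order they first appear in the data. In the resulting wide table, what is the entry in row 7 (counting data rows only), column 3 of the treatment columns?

958

With rows sorted ascending by plot, row 7 is plot=G. treatment columns in first-appearance order: shaded, mulched, irrigated, low_N; column 3 is irrigated.
Long rows with plot=G, treatment=irrigated: max(958, 678) = 958.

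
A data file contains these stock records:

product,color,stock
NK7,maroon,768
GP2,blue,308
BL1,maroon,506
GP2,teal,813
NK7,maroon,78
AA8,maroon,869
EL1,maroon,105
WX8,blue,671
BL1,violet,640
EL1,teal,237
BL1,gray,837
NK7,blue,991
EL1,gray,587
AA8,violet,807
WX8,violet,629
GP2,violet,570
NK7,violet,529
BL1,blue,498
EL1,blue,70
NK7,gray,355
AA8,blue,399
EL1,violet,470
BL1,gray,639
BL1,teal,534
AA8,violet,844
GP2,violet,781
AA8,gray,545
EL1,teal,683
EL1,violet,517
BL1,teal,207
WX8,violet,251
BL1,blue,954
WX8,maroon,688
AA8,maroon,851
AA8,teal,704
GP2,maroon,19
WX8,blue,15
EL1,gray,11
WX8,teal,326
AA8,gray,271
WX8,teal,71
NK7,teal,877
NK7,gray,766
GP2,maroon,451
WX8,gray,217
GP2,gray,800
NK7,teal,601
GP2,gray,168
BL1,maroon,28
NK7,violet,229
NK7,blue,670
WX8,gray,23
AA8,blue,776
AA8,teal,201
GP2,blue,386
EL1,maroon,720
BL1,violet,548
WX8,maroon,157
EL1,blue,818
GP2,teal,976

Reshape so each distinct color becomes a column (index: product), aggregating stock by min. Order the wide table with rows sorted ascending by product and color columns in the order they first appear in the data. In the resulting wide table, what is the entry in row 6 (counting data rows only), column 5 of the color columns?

With rows sorted ascending by product, row 6 is product=WX8. color columns in first-appearance order: maroon, blue, teal, violet, gray; column 5 is gray.
Long rows with product=WX8, color=gray: min(217, 23) = 23.

23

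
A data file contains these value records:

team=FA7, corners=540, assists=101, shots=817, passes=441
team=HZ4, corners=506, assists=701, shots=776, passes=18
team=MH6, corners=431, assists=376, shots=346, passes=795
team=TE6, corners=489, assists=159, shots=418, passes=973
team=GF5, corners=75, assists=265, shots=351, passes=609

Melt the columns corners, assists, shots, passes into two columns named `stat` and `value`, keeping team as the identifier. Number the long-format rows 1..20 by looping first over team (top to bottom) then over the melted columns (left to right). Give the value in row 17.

20 rows total (5 × 4). Row 17: index ⌊(17-1)/4⌋ = 4 into team → GF5; (17-1) mod 4 = 0 into the melted columns → corners.
So row 17 is (GF5, corners, 75); value = 75.

75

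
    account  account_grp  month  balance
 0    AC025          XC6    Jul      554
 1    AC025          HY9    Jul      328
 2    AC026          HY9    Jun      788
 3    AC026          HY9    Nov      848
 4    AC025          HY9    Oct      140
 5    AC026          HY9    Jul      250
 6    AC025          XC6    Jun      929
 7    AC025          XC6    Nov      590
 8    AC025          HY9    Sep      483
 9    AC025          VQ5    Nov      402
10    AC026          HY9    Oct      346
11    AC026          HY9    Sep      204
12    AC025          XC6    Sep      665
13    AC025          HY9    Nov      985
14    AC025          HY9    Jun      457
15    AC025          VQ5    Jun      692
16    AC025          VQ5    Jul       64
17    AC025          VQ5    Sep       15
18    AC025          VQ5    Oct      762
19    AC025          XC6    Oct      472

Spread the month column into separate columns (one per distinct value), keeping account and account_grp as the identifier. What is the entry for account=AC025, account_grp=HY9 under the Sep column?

Wide layout: rows indexed by account and account_grp, columns are the 5 distinct month values (Jul, Jun, Nov, Oct, Sep).
Cell (account=AC025, account_grp=HY9, month=Sep) draws from the long row where account=AC025, account_grp=HY9 and month=Sep, which has balance=483.

483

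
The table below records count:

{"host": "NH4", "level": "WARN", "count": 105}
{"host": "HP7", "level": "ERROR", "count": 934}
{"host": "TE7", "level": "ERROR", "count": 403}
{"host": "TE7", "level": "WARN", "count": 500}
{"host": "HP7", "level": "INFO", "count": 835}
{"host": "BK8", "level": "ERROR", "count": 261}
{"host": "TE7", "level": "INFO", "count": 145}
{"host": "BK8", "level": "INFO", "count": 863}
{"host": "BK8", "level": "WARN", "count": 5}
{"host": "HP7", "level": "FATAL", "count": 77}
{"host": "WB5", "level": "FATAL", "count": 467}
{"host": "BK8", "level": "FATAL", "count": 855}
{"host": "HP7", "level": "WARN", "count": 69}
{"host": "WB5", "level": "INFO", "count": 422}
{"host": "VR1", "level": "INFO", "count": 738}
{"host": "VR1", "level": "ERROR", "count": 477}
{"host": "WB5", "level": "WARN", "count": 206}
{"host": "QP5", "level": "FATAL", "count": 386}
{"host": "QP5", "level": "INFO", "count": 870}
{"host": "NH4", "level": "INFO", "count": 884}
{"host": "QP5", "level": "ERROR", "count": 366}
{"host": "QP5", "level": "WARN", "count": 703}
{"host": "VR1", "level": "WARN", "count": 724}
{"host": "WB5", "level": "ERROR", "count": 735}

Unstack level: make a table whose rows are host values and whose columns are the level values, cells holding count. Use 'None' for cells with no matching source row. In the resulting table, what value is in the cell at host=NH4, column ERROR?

No long-format row has host=NH4 and level=ERROR, so the cell is None.

None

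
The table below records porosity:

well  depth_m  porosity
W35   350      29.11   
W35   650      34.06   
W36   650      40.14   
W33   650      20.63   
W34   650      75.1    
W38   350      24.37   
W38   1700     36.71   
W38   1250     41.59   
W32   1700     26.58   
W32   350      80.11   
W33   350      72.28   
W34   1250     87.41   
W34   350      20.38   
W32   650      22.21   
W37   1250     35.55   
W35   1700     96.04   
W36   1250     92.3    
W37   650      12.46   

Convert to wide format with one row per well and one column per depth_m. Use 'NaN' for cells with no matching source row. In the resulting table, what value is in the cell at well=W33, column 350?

The long row with well=W33, depth_m=350 has porosity=72.28.

72.28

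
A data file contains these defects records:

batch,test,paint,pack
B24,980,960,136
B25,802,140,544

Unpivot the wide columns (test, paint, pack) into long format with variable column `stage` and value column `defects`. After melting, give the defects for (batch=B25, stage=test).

Unpivoting turns each (batch, wide-column) pair into one long row.
The wide cell at row B25, column test holds 802, so the long row (B25, test) has defects=802.

802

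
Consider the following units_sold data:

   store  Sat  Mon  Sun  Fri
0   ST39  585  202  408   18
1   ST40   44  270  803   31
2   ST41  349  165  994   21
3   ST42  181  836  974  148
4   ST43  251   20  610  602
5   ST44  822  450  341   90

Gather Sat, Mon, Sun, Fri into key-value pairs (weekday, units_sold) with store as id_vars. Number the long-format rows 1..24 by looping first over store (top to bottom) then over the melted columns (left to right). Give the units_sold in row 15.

24 rows total (6 × 4). Row 15: index ⌊(15-1)/4⌋ = 3 into store → ST42; (15-1) mod 4 = 2 into the melted columns → Sun.
So row 15 is (ST42, Sun, 974); units_sold = 974.

974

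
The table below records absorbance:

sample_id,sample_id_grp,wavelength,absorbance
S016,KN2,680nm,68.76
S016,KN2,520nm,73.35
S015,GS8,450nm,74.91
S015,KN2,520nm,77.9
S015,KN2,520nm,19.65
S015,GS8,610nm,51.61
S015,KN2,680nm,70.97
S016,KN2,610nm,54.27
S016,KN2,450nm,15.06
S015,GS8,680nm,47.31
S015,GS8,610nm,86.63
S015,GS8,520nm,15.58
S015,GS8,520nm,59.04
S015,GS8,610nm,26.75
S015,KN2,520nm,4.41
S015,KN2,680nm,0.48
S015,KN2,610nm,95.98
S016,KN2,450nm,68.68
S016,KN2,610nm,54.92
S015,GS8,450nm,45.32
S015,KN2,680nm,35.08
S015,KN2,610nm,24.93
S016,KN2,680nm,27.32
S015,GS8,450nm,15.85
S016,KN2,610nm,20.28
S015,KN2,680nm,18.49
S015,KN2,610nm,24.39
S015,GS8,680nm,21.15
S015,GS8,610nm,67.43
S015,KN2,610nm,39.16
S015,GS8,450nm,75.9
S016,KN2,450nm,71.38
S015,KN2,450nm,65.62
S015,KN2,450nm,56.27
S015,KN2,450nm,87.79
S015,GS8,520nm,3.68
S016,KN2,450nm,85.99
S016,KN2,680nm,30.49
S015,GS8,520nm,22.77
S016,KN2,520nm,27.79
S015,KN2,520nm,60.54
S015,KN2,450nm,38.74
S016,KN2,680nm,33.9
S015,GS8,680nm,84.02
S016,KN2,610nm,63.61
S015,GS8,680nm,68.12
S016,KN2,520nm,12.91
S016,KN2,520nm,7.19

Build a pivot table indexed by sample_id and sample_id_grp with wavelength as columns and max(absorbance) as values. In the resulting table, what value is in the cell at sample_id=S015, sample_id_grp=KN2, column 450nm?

87.79

Rows with sample_id=S015, sample_id_grp=KN2 and wavelength=450nm: absorbance values are 65.62, 56.27, 87.79, 38.74.
max(65.62, 56.27, 87.79, 38.74) = 87.79.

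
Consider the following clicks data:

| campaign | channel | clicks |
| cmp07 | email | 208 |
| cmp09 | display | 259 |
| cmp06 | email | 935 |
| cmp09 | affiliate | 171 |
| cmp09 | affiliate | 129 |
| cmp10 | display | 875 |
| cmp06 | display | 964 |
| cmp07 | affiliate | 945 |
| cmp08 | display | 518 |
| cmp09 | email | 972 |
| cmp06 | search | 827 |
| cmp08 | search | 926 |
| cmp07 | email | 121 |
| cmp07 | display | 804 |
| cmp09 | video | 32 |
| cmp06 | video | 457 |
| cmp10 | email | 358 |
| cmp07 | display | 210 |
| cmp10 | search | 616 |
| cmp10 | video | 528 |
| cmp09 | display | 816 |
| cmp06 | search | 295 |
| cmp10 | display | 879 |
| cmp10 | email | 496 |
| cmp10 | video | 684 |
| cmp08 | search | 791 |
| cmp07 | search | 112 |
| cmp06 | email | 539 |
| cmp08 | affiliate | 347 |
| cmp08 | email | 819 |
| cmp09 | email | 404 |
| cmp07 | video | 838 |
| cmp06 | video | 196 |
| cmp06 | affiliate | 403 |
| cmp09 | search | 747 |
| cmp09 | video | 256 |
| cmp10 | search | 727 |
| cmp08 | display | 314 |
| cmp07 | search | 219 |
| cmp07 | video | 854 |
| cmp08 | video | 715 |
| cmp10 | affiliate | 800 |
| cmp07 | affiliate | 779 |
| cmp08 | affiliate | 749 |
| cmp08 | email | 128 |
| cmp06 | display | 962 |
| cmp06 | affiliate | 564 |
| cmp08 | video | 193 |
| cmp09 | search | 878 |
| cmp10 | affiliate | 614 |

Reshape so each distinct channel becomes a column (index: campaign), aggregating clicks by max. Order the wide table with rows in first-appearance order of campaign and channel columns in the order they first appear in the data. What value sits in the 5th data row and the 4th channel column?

926

With rows in first-appearance order of campaign, row 5 is campaign=cmp08. channel columns in first-appearance order: email, display, affiliate, search, video; column 4 is search.
Long rows with campaign=cmp08, channel=search: max(926, 791) = 926.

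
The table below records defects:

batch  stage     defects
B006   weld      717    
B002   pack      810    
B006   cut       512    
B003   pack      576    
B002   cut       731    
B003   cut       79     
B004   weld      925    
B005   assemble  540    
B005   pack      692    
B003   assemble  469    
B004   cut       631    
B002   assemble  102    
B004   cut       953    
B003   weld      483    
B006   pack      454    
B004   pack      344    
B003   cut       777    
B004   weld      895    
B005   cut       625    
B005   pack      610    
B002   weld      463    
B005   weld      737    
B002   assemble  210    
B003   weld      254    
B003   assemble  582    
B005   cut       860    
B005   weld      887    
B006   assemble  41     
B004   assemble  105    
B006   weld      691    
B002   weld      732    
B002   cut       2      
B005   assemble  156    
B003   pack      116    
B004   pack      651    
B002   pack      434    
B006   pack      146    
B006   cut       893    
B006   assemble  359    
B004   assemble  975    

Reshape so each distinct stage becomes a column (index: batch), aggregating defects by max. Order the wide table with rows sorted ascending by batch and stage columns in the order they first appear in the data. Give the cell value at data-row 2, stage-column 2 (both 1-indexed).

With rows sorted ascending by batch, row 2 is batch=B003. stage columns in first-appearance order: weld, pack, cut, assemble; column 2 is pack.
Long rows with batch=B003, stage=pack: max(576, 116) = 576.

576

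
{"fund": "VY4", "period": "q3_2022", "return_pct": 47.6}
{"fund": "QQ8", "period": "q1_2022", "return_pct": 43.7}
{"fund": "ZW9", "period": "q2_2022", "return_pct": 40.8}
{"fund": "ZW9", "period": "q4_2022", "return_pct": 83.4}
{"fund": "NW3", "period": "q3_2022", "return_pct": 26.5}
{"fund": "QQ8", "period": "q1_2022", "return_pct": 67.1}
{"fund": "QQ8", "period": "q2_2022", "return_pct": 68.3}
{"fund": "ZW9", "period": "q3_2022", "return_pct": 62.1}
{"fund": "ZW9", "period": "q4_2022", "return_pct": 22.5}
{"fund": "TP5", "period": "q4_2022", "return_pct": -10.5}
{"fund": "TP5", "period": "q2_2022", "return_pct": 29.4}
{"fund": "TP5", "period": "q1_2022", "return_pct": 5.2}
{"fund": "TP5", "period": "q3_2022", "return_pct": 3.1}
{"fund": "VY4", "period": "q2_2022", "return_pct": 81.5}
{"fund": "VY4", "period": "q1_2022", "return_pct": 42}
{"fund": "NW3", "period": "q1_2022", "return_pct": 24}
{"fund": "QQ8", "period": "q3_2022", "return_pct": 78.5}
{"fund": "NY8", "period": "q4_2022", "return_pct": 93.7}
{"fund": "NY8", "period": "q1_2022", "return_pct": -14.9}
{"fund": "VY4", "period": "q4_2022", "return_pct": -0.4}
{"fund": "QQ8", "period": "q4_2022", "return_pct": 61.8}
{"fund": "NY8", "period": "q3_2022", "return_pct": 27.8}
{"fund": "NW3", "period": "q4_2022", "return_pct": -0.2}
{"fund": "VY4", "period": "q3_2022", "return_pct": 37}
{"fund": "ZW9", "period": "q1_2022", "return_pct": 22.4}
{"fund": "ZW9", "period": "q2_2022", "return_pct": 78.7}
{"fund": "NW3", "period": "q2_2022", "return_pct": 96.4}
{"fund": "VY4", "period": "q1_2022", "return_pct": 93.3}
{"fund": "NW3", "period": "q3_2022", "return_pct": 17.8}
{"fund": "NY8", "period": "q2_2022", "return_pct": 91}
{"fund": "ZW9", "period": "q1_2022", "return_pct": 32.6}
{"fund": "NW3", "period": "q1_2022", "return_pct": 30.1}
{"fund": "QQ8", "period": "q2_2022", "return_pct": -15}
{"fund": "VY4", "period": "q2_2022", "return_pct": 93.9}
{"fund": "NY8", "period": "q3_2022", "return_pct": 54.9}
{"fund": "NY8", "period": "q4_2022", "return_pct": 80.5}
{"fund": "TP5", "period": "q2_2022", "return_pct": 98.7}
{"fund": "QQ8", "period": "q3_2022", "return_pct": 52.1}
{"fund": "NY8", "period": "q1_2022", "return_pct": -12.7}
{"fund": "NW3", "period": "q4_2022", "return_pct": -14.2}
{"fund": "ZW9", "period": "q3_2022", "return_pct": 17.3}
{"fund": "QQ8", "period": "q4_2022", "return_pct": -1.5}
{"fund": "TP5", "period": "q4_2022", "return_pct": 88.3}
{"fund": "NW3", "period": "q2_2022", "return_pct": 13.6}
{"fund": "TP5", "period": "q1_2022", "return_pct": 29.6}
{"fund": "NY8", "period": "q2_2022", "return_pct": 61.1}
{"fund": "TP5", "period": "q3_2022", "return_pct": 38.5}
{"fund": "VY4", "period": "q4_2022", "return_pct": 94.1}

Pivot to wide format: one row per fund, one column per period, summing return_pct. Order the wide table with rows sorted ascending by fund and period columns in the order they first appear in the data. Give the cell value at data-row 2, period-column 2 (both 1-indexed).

-27.6

With rows sorted ascending by fund, row 2 is fund=NY8. period columns in first-appearance order: q3_2022, q1_2022, q2_2022, q4_2022; column 2 is q1_2022.
Long rows with fund=NY8, period=q1_2022: -14.9 + -12.7 = -27.6.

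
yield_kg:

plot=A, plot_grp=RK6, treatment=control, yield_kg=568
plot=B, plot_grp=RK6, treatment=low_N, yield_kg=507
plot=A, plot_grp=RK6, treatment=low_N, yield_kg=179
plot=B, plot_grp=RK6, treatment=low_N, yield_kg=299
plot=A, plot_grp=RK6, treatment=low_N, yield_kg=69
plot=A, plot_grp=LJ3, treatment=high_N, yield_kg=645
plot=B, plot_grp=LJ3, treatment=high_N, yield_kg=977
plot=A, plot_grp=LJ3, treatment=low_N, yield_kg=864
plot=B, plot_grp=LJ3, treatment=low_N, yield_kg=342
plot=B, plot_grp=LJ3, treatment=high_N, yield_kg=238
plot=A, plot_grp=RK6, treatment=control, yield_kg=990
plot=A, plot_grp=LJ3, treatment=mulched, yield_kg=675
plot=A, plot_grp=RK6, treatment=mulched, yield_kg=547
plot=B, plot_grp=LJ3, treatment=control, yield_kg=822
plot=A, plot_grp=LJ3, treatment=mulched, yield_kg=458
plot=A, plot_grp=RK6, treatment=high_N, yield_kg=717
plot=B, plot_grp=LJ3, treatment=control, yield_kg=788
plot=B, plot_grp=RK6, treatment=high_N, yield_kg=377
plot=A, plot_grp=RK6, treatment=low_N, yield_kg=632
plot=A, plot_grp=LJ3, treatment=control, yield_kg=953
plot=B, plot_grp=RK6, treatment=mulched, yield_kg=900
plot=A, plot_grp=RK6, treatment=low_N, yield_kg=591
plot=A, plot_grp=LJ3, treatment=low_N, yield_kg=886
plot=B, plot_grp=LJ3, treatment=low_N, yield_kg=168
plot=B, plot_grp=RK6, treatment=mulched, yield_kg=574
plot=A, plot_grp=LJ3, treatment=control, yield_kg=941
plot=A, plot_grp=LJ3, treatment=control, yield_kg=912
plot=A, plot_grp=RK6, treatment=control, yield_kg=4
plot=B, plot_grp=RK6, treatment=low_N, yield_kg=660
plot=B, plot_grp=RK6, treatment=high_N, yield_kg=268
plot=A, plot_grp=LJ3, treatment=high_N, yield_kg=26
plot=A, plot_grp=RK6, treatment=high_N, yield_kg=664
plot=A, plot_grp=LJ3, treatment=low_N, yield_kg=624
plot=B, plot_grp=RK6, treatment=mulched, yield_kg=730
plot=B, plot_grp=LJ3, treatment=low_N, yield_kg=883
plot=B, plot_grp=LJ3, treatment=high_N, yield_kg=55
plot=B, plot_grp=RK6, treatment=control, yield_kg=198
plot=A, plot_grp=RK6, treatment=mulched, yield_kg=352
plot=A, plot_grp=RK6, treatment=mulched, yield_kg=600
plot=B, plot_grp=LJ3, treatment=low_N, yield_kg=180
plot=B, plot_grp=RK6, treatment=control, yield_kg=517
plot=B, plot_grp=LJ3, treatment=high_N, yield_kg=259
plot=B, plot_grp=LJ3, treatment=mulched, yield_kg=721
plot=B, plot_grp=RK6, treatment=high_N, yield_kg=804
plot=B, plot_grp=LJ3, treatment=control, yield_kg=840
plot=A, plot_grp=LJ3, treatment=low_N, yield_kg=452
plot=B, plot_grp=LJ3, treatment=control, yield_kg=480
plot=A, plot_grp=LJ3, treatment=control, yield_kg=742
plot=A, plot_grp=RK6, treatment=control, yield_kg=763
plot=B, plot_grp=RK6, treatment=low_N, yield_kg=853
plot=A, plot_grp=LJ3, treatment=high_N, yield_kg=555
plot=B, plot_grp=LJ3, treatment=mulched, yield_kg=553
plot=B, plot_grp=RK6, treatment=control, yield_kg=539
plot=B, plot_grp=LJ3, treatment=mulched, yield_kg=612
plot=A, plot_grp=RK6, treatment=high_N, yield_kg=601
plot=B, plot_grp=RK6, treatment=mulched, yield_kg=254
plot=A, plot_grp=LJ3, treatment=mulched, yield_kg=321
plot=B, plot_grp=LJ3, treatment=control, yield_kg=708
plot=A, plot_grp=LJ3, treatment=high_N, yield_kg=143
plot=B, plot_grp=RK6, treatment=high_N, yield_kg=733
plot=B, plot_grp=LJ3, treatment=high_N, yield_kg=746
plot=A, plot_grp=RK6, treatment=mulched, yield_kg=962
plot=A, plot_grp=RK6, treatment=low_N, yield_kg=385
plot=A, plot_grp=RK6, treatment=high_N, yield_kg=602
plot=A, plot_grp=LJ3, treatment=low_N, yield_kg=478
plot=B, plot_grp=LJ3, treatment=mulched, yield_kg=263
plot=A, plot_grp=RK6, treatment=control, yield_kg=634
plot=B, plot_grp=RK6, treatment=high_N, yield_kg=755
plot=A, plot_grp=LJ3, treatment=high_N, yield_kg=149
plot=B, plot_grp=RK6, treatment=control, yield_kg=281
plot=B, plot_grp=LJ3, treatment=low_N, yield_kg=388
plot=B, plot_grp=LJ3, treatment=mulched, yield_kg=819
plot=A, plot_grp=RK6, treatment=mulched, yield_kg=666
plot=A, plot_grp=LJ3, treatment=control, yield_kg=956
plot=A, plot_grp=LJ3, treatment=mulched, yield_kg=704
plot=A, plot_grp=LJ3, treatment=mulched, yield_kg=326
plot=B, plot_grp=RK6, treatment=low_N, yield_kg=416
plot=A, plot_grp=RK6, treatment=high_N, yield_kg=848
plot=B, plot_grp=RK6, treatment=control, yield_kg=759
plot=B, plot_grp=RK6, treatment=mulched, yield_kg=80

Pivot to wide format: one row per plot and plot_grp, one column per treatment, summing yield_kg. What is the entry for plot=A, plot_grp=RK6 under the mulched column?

3127

Rows with plot=A, plot_grp=RK6 and treatment=mulched: yield_kg values are 547, 352, 600, 962, 666.
547 + 352 + 600 + 962 + 666 = 3127.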